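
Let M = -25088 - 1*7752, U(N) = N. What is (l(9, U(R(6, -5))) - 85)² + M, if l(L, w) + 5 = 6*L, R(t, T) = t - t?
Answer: -31544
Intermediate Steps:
R(t, T) = 0
l(L, w) = -5 + 6*L
M = -32840 (M = -25088 - 7752 = -32840)
(l(9, U(R(6, -5))) - 85)² + M = ((-5 + 6*9) - 85)² - 32840 = ((-5 + 54) - 85)² - 32840 = (49 - 85)² - 32840 = (-36)² - 32840 = 1296 - 32840 = -31544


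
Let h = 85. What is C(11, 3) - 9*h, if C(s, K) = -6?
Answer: -771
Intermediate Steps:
C(11, 3) - 9*h = -6 - 9*85 = -6 - 765 = -771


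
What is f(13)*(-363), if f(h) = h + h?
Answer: -9438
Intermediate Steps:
f(h) = 2*h
f(13)*(-363) = (2*13)*(-363) = 26*(-363) = -9438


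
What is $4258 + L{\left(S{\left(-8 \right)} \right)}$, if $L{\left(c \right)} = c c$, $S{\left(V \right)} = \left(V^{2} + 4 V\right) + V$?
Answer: $4834$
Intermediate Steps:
$S{\left(V \right)} = V^{2} + 5 V$
$L{\left(c \right)} = c^{2}$
$4258 + L{\left(S{\left(-8 \right)} \right)} = 4258 + \left(- 8 \left(5 - 8\right)\right)^{2} = 4258 + \left(\left(-8\right) \left(-3\right)\right)^{2} = 4258 + 24^{2} = 4258 + 576 = 4834$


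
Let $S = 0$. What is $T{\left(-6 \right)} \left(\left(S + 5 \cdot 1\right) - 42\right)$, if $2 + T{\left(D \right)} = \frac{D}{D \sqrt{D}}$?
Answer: $74 + \frac{37 i \sqrt{6}}{6} \approx 74.0 + 15.105 i$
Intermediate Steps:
$T{\left(D \right)} = -2 + \frac{1}{\sqrt{D}}$ ($T{\left(D \right)} = -2 + \frac{D}{D \sqrt{D}} = -2 + \frac{D}{D^{\frac{3}{2}}} = -2 + \frac{1}{\sqrt{D}}$)
$T{\left(-6 \right)} \left(\left(S + 5 \cdot 1\right) - 42\right) = \left(-2 + \frac{1}{\sqrt{-6}}\right) \left(\left(0 + 5 \cdot 1\right) - 42\right) = \left(-2 - \frac{i \sqrt{6}}{6}\right) \left(\left(0 + 5\right) - 42\right) = \left(-2 - \frac{i \sqrt{6}}{6}\right) \left(5 - 42\right) = \left(-2 - \frac{i \sqrt{6}}{6}\right) \left(-37\right) = 74 + \frac{37 i \sqrt{6}}{6}$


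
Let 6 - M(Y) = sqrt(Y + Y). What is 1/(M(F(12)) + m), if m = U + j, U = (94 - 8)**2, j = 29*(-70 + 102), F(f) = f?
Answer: 4165/34694438 + sqrt(6)/34694438 ≈ 0.00012012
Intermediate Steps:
j = 928 (j = 29*32 = 928)
U = 7396 (U = 86**2 = 7396)
M(Y) = 6 - sqrt(2)*sqrt(Y) (M(Y) = 6 - sqrt(Y + Y) = 6 - sqrt(2*Y) = 6 - sqrt(2)*sqrt(Y))
m = 8324 (m = 7396 + 928 = 8324)
1/(M(F(12)) + m) = 1/((6 - sqrt(2)*sqrt(12)) + 8324) = 1/((6 - sqrt(2)*2*sqrt(3)) + 8324) = 1/((6 - 2*sqrt(6)) + 8324) = 1/(8330 - 2*sqrt(6))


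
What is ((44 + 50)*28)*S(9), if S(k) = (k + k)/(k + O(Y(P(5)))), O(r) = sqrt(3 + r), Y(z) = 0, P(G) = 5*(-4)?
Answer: 71064/13 - 7896*sqrt(3)/13 ≈ 4414.4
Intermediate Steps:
P(G) = -20
S(k) = 2*k/(k + sqrt(3)) (S(k) = (k + k)/(k + sqrt(3 + 0)) = (2*k)/(k + sqrt(3)) = 2*k/(k + sqrt(3)))
((44 + 50)*28)*S(9) = ((44 + 50)*28)*(2*9/(9 + sqrt(3))) = (94*28)*(18/(9 + sqrt(3))) = 2632*(18/(9 + sqrt(3))) = 47376/(9 + sqrt(3))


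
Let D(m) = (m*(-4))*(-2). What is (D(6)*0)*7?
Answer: 0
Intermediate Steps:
D(m) = 8*m (D(m) = -4*m*(-2) = 8*m)
(D(6)*0)*7 = ((8*6)*0)*7 = (48*0)*7 = 0*7 = 0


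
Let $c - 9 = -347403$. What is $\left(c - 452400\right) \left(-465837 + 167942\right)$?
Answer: $238254633630$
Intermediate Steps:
$c = -347394$ ($c = 9 - 347403 = -347394$)
$\left(c - 452400\right) \left(-465837 + 167942\right) = \left(-347394 - 452400\right) \left(-465837 + 167942\right) = \left(-799794\right) \left(-297895\right) = 238254633630$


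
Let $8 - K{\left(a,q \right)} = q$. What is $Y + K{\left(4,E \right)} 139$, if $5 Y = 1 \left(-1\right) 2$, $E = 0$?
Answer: $\frac{5558}{5} \approx 1111.6$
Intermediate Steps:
$K{\left(a,q \right)} = 8 - q$
$Y = - \frac{2}{5}$ ($Y = \frac{1 \left(-1\right) 2}{5} = \frac{\left(-1\right) 2}{5} = \frac{1}{5} \left(-2\right) = - \frac{2}{5} \approx -0.4$)
$Y + K{\left(4,E \right)} 139 = - \frac{2}{5} + \left(8 - 0\right) 139 = - \frac{2}{5} + \left(8 + 0\right) 139 = - \frac{2}{5} + 8 \cdot 139 = - \frac{2}{5} + 1112 = \frac{5558}{5}$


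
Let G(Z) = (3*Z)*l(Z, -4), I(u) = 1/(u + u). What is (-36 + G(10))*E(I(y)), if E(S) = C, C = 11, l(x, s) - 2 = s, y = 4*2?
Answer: -1056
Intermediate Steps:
y = 8
l(x, s) = 2 + s
I(u) = 1/(2*u)
E(S) = 11
G(Z) = -6*Z (G(Z) = (3*Z)*(2 - 4) = (3*Z)*(-2) = -6*Z)
(-36 + G(10))*E(I(y)) = (-36 - 6*10)*11 = (-36 - 60)*11 = -96*11 = -1056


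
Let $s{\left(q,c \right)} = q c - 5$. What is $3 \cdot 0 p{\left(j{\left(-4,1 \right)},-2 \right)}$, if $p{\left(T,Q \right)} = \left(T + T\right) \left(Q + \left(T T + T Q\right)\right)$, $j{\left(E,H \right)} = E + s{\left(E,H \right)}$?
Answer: $0$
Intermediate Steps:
$s{\left(q,c \right)} = -5 + c q$ ($s{\left(q,c \right)} = c q - 5 = -5 + c q$)
$j{\left(E,H \right)} = -5 + E + E H$ ($j{\left(E,H \right)} = E + \left(-5 + H E\right) = E + \left(-5 + E H\right) = -5 + E + E H$)
$p{\left(T,Q \right)} = 2 T \left(Q + T^{2} + Q T\right)$ ($p{\left(T,Q \right)} = 2 T \left(Q + \left(T^{2} + Q T\right)\right) = 2 T \left(Q + T^{2} + Q T\right)$)
$3 \cdot 0 p{\left(j{\left(-4,1 \right)},-2 \right)} = 3 \cdot 0 \cdot 2 \left(-5 - 4 - 4\right) \left(-2 + \left(-5 - 4 - 4\right)^{2} - 2 \left(-5 - 4 - 4\right)\right) = 0 \cdot 2 \left(-5 - 4 - 4\right) \left(-2 + \left(-5 - 4 - 4\right)^{2} - 2 \left(-5 - 4 - 4\right)\right) = 0 \cdot 2 \left(-13\right) \left(-2 + \left(-13\right)^{2} - -26\right) = 0 \cdot 2 \left(-13\right) \left(-2 + 169 + 26\right) = 0 \cdot 2 \left(-13\right) 193 = 0 \left(-5018\right) = 0$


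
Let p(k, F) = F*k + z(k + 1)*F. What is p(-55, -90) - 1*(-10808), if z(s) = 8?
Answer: 15038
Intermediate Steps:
p(k, F) = 8*F + F*k (p(k, F) = F*k + 8*F = 8*F + F*k)
p(-55, -90) - 1*(-10808) = -90*(8 - 55) - 1*(-10808) = -90*(-47) + 10808 = 4230 + 10808 = 15038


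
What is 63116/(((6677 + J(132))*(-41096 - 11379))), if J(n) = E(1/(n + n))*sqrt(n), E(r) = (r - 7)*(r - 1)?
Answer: -15508243807727616/86078463885235166725 + 32376211587456*sqrt(33)/86078463885235166725 ≈ -0.00017800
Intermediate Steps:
E(r) = (-1 + r)*(-7 + r) (E(r) = (-7 + r)*(-1 + r) = (-1 + r)*(-7 + r))
J(n) = sqrt(n)*(7 - 4/n + 1/(4*n**2)) (J(n) = (7 + (1/(n + n))**2 - 8/(n + n))*sqrt(n) = (7 + (1/(2*n))**2 - 8*1/(2*n))*sqrt(n) = (7 + (1/(2*n))**2 - 4/n)*sqrt(n) = (7 + 1/(4*n**2) - 4/n)*sqrt(n) = (7 - 4/n + 1/(4*n**2))*sqrt(n) = sqrt(n)*(7 - 4/n + 1/(4*n**2)))
63116/(((6677 + J(132))*(-41096 - 11379))) = 63116/(((6677 + (1 - 16*132 + 28*132**2)/(4*132**(3/2)))*(-41096 - 11379))) = 63116/(((6677 + (sqrt(33)/8712)*(1 - 2112 + 28*17424)/4)*(-52475))) = 63116/(((6677 + (sqrt(33)/8712)*(1 - 2112 + 487872)/4)*(-52475))) = 63116/(((6677 + (1/4)*(sqrt(33)/8712)*485761)*(-52475))) = 63116/(((6677 + 485761*sqrt(33)/34848)*(-52475))) = 63116/(-350375575 - 25490308475*sqrt(33)/34848)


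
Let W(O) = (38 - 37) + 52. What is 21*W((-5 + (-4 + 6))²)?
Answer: 1113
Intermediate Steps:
W(O) = 53 (W(O) = 1 + 52 = 53)
21*W((-5 + (-4 + 6))²) = 21*53 = 1113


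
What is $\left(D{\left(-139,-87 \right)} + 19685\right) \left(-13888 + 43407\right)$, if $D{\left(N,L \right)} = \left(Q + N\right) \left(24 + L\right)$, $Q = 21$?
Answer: $800525761$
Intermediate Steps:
$D{\left(N,L \right)} = \left(21 + N\right) \left(24 + L\right)$
$\left(D{\left(-139,-87 \right)} + 19685\right) \left(-13888 + 43407\right) = \left(\left(504 + 21 \left(-87\right) + 24 \left(-139\right) - -12093\right) + 19685\right) \left(-13888 + 43407\right) = \left(\left(504 - 1827 - 3336 + 12093\right) + 19685\right) 29519 = \left(7434 + 19685\right) 29519 = 27119 \cdot 29519 = 800525761$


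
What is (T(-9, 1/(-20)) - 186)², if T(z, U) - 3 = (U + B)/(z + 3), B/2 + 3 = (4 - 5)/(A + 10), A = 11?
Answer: 210294699241/6350400 ≈ 33115.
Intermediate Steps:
B = -128/21 (B = -6 + 2*((4 - 5)/(11 + 10)) = -6 + 2*(-1/21) = -6 - 2/21 = -128/21 ≈ -6.0952)
T(z, U) = 3 + (-128/21 + U)/(3 + z) (T(z, U) = 3 + (U - 128/21)/(z + 3) = 3 + (-128/21 + U)/(3 + z))
(T(-9, 1/(-20)) - 186)² = ((61/21 + 1/(-20) + 3*(-9))/(3 - 9) - 186)² = ((61/21 - 1/20 - 27)/(-6) - 186)² = (-⅙*(-10141/420) - 186)² = (10141/2520 - 186)² = (-458579/2520)² = 210294699241/6350400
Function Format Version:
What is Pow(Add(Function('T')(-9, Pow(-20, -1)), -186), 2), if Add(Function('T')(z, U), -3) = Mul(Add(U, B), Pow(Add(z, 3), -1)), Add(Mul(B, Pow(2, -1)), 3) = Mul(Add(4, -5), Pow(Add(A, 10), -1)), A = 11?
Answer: Rational(210294699241, 6350400) ≈ 33115.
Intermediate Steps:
B = Rational(-128, 21) (B = Add(-6, Mul(2, Mul(Add(4, -5), Pow(Add(11, 10), -1)))) = Add(-6, Mul(2, Mul(-1, Pow(21, -1)))) = Add(-6, Mul(2, Mul(-1, Rational(1, 21)))) = Add(-6, Mul(2, Rational(-1, 21))) = Add(-6, Rational(-2, 21)) = Rational(-128, 21) ≈ -6.0952)
Function('T')(z, U) = Add(3, Mul(Pow(Add(3, z), -1), Add(Rational(-128, 21), U))) (Function('T')(z, U) = Add(3, Mul(Add(U, Rational(-128, 21)), Pow(Add(z, 3), -1))) = Add(3, Mul(Add(Rational(-128, 21), U), Pow(Add(3, z), -1))) = Add(3, Mul(Pow(Add(3, z), -1), Add(Rational(-128, 21), U))))
Pow(Add(Function('T')(-9, Pow(-20, -1)), -186), 2) = Pow(Add(Mul(Pow(Add(3, -9), -1), Add(Rational(61, 21), Pow(-20, -1), Mul(3, -9))), -186), 2) = Pow(Add(Mul(Pow(-6, -1), Add(Rational(61, 21), Rational(-1, 20), -27)), -186), 2) = Pow(Add(Mul(Rational(-1, 6), Rational(-10141, 420)), -186), 2) = Pow(Add(Rational(10141, 2520), -186), 2) = Pow(Rational(-458579, 2520), 2) = Rational(210294699241, 6350400)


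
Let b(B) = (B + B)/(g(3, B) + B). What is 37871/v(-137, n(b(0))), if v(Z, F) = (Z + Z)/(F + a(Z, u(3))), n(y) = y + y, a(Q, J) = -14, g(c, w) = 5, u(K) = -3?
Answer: 265097/137 ≈ 1935.0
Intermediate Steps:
b(B) = 2*B/(5 + B) (b(B) = (B + B)/(5 + B) = (2*B)/(5 + B) = 2*B/(5 + B))
n(y) = 2*y
v(Z, F) = 2*Z/(-14 + F) (v(Z, F) = (Z + Z)/(F - 14) = (2*Z)/(-14 + F) = 2*Z/(-14 + F))
37871/v(-137, n(b(0))) = 37871/((2*(-137)/(-14 + 2*(2*0/(5 + 0))))) = 37871/((2*(-137)/(-14 + 2*(2*0/5)))) = 37871/((2*(-137)/(-14 + 2*(2*0*(⅕))))) = 37871/((2*(-137)/(-14 + 2*0))) = 37871/((2*(-137)/(-14 + 0))) = 37871/((2*(-137)/(-14))) = 37871/((2*(-137)*(-1/14))) = 37871/(137/7) = 37871*(7/137) = 265097/137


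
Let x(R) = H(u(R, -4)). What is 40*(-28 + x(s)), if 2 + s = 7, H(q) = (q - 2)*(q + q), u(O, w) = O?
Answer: 80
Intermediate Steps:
H(q) = 2*q*(-2 + q) (H(q) = (-2 + q)*(2*q) = 2*q*(-2 + q))
s = 5 (s = -2 + 7 = 5)
x(R) = 2*R*(-2 + R)
40*(-28 + x(s)) = 40*(-28 + 2*5*(-2 + 5)) = 40*(-28 + 2*5*3) = 40*(-28 + 30) = 40*2 = 80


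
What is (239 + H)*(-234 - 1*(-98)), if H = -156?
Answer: -11288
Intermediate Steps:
(239 + H)*(-234 - 1*(-98)) = (239 - 156)*(-234 - 1*(-98)) = 83*(-234 + 98) = 83*(-136) = -11288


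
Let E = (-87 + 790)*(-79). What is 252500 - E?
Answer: 308037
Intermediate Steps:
E = -55537 (E = 703*(-79) = -55537)
252500 - E = 252500 - 1*(-55537) = 252500 + 55537 = 308037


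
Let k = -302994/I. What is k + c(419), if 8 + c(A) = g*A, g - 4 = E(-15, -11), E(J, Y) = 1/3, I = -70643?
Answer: 384005971/211929 ≈ 1812.0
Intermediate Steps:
E(J, Y) = 1/3
g = 13/3 (g = 4 + 1/3 = 13/3 ≈ 4.3333)
c(A) = -8 + 13*A/3
k = 302994/70643 (k = -302994/(-70643) = -302994*(-1/70643) = 302994/70643 ≈ 4.2891)
k + c(419) = 302994/70643 + (-8 + (13/3)*419) = 302994/70643 + (-8 + 5447/3) = 302994/70643 + 5423/3 = 384005971/211929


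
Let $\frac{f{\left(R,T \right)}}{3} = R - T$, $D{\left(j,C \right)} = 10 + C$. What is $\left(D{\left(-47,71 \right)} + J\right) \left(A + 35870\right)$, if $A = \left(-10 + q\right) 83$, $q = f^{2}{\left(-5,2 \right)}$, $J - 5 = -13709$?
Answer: $-975992589$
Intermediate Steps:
$J = -13704$ ($J = 5 - 13709 = -13704$)
$f{\left(R,T \right)} = - 3 T + 3 R$ ($f{\left(R,T \right)} = 3 \left(R - T\right) = - 3 T + 3 R$)
$q = 441$ ($q = \left(\left(-3\right) 2 + 3 \left(-5\right)\right)^{2} = \left(-6 - 15\right)^{2} = \left(-21\right)^{2} = 441$)
$A = 35773$ ($A = \left(-10 + 441\right) 83 = 431 \cdot 83 = 35773$)
$\left(D{\left(-47,71 \right)} + J\right) \left(A + 35870\right) = \left(\left(10 + 71\right) - 13704\right) \left(35773 + 35870\right) = \left(81 - 13704\right) 71643 = \left(-13623\right) 71643 = -975992589$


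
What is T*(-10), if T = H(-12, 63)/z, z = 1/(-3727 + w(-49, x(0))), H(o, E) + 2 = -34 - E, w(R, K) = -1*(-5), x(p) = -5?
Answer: -3684780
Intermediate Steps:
w(R, K) = 5
H(o, E) = -36 - E (H(o, E) = -2 + (-34 - E) = -36 - E)
z = -1/3722 (z = 1/(-3727 + 5) = 1/(-3722) = -1/3722 ≈ -0.00026867)
T = 368478 (T = (-36 - 1*63)/(-1/3722) = (-36 - 63)*(-3722) = -99*(-3722) = 368478)
T*(-10) = 368478*(-10) = -3684780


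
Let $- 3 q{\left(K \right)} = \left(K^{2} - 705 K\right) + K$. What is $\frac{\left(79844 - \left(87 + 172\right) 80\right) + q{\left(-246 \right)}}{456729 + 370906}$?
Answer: $- \frac{18776}{827635} \approx -0.022686$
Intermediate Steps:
$q{\left(K \right)} = - \frac{K^{2}}{3} + \frac{704 K}{3}$ ($q{\left(K \right)} = - \frac{\left(K^{2} - 705 K\right) + K}{3} = - \frac{K^{2} - 704 K}{3} = - \frac{K^{2}}{3} + \frac{704 K}{3}$)
$\frac{\left(79844 - \left(87 + 172\right) 80\right) + q{\left(-246 \right)}}{456729 + 370906} = \frac{\left(79844 - \left(87 + 172\right) 80\right) + \frac{1}{3} \left(-246\right) \left(704 - -246\right)}{456729 + 370906} = \frac{\left(79844 - 259 \cdot 80\right) + \frac{1}{3} \left(-246\right) \left(704 + 246\right)}{827635} = \left(\left(79844 - 20720\right) + \frac{1}{3} \left(-246\right) 950\right) \frac{1}{827635} = \left(\left(79844 - 20720\right) - 77900\right) \frac{1}{827635} = \left(59124 - 77900\right) \frac{1}{827635} = \left(-18776\right) \frac{1}{827635} = - \frac{18776}{827635}$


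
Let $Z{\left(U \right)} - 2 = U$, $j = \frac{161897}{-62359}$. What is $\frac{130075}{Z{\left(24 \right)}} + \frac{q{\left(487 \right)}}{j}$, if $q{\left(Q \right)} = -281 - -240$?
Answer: $\frac{21125226969}{4209322} \approx 5018.7$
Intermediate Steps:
$q{\left(Q \right)} = -41$ ($q{\left(Q \right)} = -281 + 240 = -41$)
$j = - \frac{161897}{62359}$ ($j = 161897 \left(- \frac{1}{62359}\right) = - \frac{161897}{62359} \approx -2.5962$)
$Z{\left(U \right)} = 2 + U$
$\frac{130075}{Z{\left(24 \right)}} + \frac{q{\left(487 \right)}}{j} = \frac{130075}{2 + 24} - \frac{41}{- \frac{161897}{62359}} = \frac{130075}{26} - - \frac{2556719}{161897} = 130075 \cdot \frac{1}{26} + \frac{2556719}{161897} = \frac{130075}{26} + \frac{2556719}{161897} = \frac{21125226969}{4209322}$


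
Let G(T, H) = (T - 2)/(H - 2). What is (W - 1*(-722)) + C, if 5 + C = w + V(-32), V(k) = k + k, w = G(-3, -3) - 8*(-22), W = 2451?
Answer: 3281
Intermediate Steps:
G(T, H) = (-2 + T)/(-2 + H)
w = 177 (w = (-2 - 3)/(-2 - 3) - 8*(-22) = -5/(-5) + 176 = -1/5*(-5) + 176 = 1 + 176 = 177)
V(k) = 2*k
C = 108 (C = -5 + (177 + 2*(-32)) = -5 + (177 - 64) = -5 + 113 = 108)
(W - 1*(-722)) + C = (2451 - 1*(-722)) + 108 = (2451 + 722) + 108 = 3173 + 108 = 3281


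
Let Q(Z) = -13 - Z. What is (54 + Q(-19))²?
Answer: 3600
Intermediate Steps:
(54 + Q(-19))² = (54 + (-13 - 1*(-19)))² = (54 + (-13 + 19))² = (54 + 6)² = 60² = 3600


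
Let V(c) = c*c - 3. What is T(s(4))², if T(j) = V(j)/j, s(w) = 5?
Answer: 484/25 ≈ 19.360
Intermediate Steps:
V(c) = -3 + c² (V(c) = c² - 3 = -3 + c²)
T(j) = (-3 + j²)/j
T(s(4))² = (5 - 3/5)² = (5 - 3*⅕)² = (5 - ⅗)² = (22/5)² = 484/25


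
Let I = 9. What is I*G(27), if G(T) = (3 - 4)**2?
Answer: 9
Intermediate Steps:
G(T) = 1 (G(T) = (-1)**2 = 1)
I*G(27) = 9*1 = 9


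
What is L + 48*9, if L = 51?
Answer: 483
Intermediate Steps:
L + 48*9 = 51 + 48*9 = 51 + 432 = 483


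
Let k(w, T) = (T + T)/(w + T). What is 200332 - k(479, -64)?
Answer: 83137908/415 ≈ 2.0033e+5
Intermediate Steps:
k(w, T) = 2*T/(T + w) (k(w, T) = (2*T)/(T + w) = 2*T/(T + w))
200332 - k(479, -64) = 200332 - 2*(-64)/(-64 + 479) = 200332 - 2*(-64)/415 = 200332 - 1*(-128/415) = 200332 + 128/415 = 83137908/415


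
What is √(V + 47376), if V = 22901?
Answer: √70277 ≈ 265.10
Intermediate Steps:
√(V + 47376) = √(22901 + 47376) = √70277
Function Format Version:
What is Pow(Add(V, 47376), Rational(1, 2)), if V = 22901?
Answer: Pow(70277, Rational(1, 2)) ≈ 265.10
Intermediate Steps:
Pow(Add(V, 47376), Rational(1, 2)) = Pow(Add(22901, 47376), Rational(1, 2)) = Pow(70277, Rational(1, 2))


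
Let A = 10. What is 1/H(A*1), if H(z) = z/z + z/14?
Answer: 7/12 ≈ 0.58333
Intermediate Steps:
H(z) = 1 + z/14 (H(z) = 1 + z*(1/14) = 1 + z/14)
1/H(A*1) = 1/(1 + (10*1)/14) = 1/(1 + (1/14)*10) = 1/(1 + 5/7) = 1/(12/7) = 7/12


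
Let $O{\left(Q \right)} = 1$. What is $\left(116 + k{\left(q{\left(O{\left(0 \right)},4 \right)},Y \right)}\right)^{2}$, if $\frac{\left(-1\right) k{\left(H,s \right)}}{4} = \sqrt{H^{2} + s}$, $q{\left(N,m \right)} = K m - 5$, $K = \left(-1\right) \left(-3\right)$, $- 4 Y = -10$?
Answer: $14280 - 464 \sqrt{206} \approx 7620.3$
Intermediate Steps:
$Y = \frac{5}{2}$ ($Y = \left(- \frac{1}{4}\right) \left(-10\right) = \frac{5}{2} \approx 2.5$)
$K = 3$
$q{\left(N,m \right)} = -5 + 3 m$ ($q{\left(N,m \right)} = 3 m - 5 = -5 + 3 m$)
$k{\left(H,s \right)} = - 4 \sqrt{s + H^{2}}$ ($k{\left(H,s \right)} = - 4 \sqrt{H^{2} + s} = - 4 \sqrt{s + H^{2}}$)
$\left(116 + k{\left(q{\left(O{\left(0 \right)},4 \right)},Y \right)}\right)^{2} = \left(116 - 4 \sqrt{\frac{5}{2} + \left(-5 + 3 \cdot 4\right)^{2}}\right)^{2} = \left(116 - 4 \sqrt{\frac{5}{2} + \left(-5 + 12\right)^{2}}\right)^{2} = \left(116 - 4 \sqrt{\frac{5}{2} + 7^{2}}\right)^{2} = \left(116 - 4 \sqrt{\frac{5}{2} + 49}\right)^{2} = \left(116 - 4 \sqrt{\frac{103}{2}}\right)^{2} = \left(116 - 4 \frac{\sqrt{206}}{2}\right)^{2} = \left(116 - 2 \sqrt{206}\right)^{2}$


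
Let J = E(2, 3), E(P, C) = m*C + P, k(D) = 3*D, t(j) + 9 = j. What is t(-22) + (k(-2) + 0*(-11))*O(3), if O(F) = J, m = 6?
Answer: -151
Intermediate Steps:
t(j) = -9 + j
E(P, C) = P + 6*C (E(P, C) = 6*C + P = P + 6*C)
J = 20 (J = 2 + 6*3 = 2 + 18 = 20)
O(F) = 20
t(-22) + (k(-2) + 0*(-11))*O(3) = (-9 - 22) + (3*(-2) + 0*(-11))*20 = -31 + (-6 + 0)*20 = -31 - 6*20 = -31 - 120 = -151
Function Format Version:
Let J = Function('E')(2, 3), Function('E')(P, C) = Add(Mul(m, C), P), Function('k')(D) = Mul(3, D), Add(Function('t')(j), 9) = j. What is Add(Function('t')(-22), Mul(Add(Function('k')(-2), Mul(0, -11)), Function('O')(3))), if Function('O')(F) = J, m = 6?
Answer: -151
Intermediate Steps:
Function('t')(j) = Add(-9, j)
Function('E')(P, C) = Add(P, Mul(6, C)) (Function('E')(P, C) = Add(Mul(6, C), P) = Add(P, Mul(6, C)))
J = 20 (J = Add(2, Mul(6, 3)) = Add(2, 18) = 20)
Function('O')(F) = 20
Add(Function('t')(-22), Mul(Add(Function('k')(-2), Mul(0, -11)), Function('O')(3))) = Add(Add(-9, -22), Mul(Add(Mul(3, -2), Mul(0, -11)), 20)) = Add(-31, Mul(Add(-6, 0), 20)) = Add(-31, Mul(-6, 20)) = Add(-31, -120) = -151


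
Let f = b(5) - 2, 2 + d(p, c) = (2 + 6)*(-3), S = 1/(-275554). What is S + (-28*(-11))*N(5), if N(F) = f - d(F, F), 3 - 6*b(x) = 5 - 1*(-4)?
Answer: 1952024535/275554 ≈ 7084.0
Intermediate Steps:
b(x) = -1 (b(x) = 1/2 - (5 - 1*(-4))/6 = 1/2 - (5 + 4)/6 = 1/2 - 1/6*9 = 1/2 - 3/2 = -1)
S = -1/275554 ≈ -3.6291e-6
d(p, c) = -26 (d(p, c) = -2 + (2 + 6)*(-3) = -2 + 8*(-3) = -2 - 24 = -26)
f = -3 (f = -1 - 2 = -3)
N(F) = 23 (N(F) = -3 - 1*(-26) = -3 + 26 = 23)
S + (-28*(-11))*N(5) = -1/275554 - 28*(-11)*23 = -1/275554 + 308*23 = -1/275554 + 7084 = 1952024535/275554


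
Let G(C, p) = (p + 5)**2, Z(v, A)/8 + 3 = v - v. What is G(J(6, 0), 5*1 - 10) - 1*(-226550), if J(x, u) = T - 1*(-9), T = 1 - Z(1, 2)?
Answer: 226550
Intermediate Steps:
Z(v, A) = -24 (Z(v, A) = -24 + 8*(v - v) = -24 + 8*0 = -24 + 0 = -24)
T = 25 (T = 1 - 1*(-24) = 1 + 24 = 25)
J(x, u) = 34 (J(x, u) = 25 - 1*(-9) = 25 + 9 = 34)
G(C, p) = (5 + p)**2
G(J(6, 0), 5*1 - 10) - 1*(-226550) = (5 + (5*1 - 10))**2 - 1*(-226550) = (5 + (5 - 10))**2 + 226550 = (5 - 5)**2 + 226550 = 0**2 + 226550 = 0 + 226550 = 226550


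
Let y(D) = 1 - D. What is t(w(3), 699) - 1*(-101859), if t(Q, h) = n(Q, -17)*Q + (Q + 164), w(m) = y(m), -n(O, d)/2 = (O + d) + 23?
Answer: 102037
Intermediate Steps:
n(O, d) = -46 - 2*O - 2*d (n(O, d) = -2*((O + d) + 23) = -2*(23 + O + d) = -46 - 2*O - 2*d)
w(m) = 1 - m
t(Q, h) = 164 + Q + Q*(-12 - 2*Q) (t(Q, h) = (-46 - 2*Q - 2*(-17))*Q + (Q + 164) = (-46 - 2*Q + 34)*Q + (164 + Q) = (-12 - 2*Q)*Q + (164 + Q) = Q*(-12 - 2*Q) + (164 + Q) = 164 + Q + Q*(-12 - 2*Q))
t(w(3), 699) - 1*(-101859) = (164 + (1 - 1*3) - 2*(1 - 1*3)*(6 + (1 - 1*3))) - 1*(-101859) = (164 + (1 - 3) - 2*(1 - 3)*(6 + (1 - 3))) + 101859 = (164 - 2 - 2*(-2)*(6 - 2)) + 101859 = (164 - 2 - 2*(-2)*4) + 101859 = (164 - 2 + 16) + 101859 = 178 + 101859 = 102037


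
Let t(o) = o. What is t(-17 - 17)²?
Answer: 1156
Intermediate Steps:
t(-17 - 17)² = (-17 - 17)² = (-34)² = 1156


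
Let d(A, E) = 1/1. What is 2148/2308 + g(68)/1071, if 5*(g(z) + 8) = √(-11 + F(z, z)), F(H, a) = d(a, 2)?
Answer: 570511/617967 + I*√10/5355 ≈ 0.92321 + 0.00059053*I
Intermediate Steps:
d(A, E) = 1
F(H, a) = 1
g(z) = -8 + I*√10/5 (g(z) = -8 + √(-11 + 1)/5 = -8 + √(-10)/5 = -8 + (I*√10)/5 = -8 + I*√10/5)
2148/2308 + g(68)/1071 = 2148/2308 + (-8 + I*√10/5)/1071 = 2148*(1/2308) + (-8 + I*√10/5)*(1/1071) = 537/577 + (-8/1071 + I*√10/5355) = 570511/617967 + I*√10/5355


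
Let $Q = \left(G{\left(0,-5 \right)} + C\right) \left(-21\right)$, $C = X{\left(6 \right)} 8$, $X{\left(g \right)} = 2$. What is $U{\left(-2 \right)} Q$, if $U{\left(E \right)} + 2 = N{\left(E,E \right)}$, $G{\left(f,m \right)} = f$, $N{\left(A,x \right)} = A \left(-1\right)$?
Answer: $0$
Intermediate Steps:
$N{\left(A,x \right)} = - A$
$U{\left(E \right)} = -2 - E$
$C = 16$ ($C = 2 \cdot 8 = 16$)
$Q = -336$ ($Q = \left(0 + 16\right) \left(-21\right) = 16 \left(-21\right) = -336$)
$U{\left(-2 \right)} Q = \left(-2 - -2\right) \left(-336\right) = \left(-2 + 2\right) \left(-336\right) = 0 \left(-336\right) = 0$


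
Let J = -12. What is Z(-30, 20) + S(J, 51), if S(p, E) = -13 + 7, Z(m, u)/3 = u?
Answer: 54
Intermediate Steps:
Z(m, u) = 3*u
S(p, E) = -6
Z(-30, 20) + S(J, 51) = 3*20 - 6 = 60 - 6 = 54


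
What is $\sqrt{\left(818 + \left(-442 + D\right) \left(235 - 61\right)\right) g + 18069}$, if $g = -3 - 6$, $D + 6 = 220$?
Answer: $\sqrt{367755} \approx 606.43$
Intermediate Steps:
$D = 214$ ($D = -6 + 220 = 214$)
$g = -9$
$\sqrt{\left(818 + \left(-442 + D\right) \left(235 - 61\right)\right) g + 18069} = \sqrt{\left(818 + \left(-442 + 214\right) \left(235 - 61\right)\right) \left(-9\right) + 18069} = \sqrt{\left(818 - 39672\right) \left(-9\right) + 18069} = \sqrt{\left(-38854\right) \left(-9\right) + 18069} = \sqrt{349686 + 18069} = \sqrt{367755}$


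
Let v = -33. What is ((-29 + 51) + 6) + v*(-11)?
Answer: 391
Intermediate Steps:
((-29 + 51) + 6) + v*(-11) = ((-29 + 51) + 6) - 33*(-11) = (22 + 6) + 363 = 28 + 363 = 391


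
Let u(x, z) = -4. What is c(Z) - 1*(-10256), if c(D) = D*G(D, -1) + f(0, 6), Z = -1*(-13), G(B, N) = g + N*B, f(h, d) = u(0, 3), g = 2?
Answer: 10109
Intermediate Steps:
f(h, d) = -4
G(B, N) = 2 + B*N (G(B, N) = 2 + N*B = 2 + B*N)
Z = 13
c(D) = -4 + D*(2 - D) (c(D) = D*(2 + D*(-1)) - 4 = D*(2 - D) - 4 = -4 + D*(2 - D))
c(Z) - 1*(-10256) = (-4 + 13*(2 - 1*13)) - 1*(-10256) = (-4 + 13*(2 - 13)) + 10256 = (-4 + 13*(-11)) + 10256 = (-4 - 143) + 10256 = -147 + 10256 = 10109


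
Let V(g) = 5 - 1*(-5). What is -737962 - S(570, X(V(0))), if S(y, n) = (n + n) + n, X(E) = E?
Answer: -737992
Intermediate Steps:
V(g) = 10 (V(g) = 5 + 5 = 10)
S(y, n) = 3*n (S(y, n) = 2*n + n = 3*n)
-737962 - S(570, X(V(0))) = -737962 - 3*10 = -737962 - 1*30 = -737962 - 30 = -737992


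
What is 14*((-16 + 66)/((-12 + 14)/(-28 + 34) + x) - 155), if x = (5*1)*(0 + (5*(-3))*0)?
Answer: -70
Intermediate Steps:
x = 0 (x = 5*(0 - 15*0) = 5*(0 + 0) = 5*0 = 0)
14*((-16 + 66)/((-12 + 14)/(-28 + 34) + x) - 155) = 14*((-16 + 66)/((-12 + 14)/(-28 + 34) + 0) - 155) = 14*(50/(2/6 + 0) - 155) = 14*(50/(2*(⅙) + 0) - 155) = 14*(50/(⅓ + 0) - 155) = 14*(50/(⅓) - 155) = 14*(50*3 - 155) = 14*(150 - 155) = 14*(-5) = -70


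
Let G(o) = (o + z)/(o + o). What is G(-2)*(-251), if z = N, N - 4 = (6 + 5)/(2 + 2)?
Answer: 4769/16 ≈ 298.06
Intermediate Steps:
N = 27/4 (N = 4 + (6 + 5)/(2 + 2) = 4 + 11/4 = 27/4 ≈ 6.7500)
z = 27/4 ≈ 6.7500
G(o) = (27/4 + o)/(2*o) (G(o) = (o + 27/4)/(o + o) = (27/4 + o)/((2*o)) = (27/4 + o)*(1/(2*o)) = (27/4 + o)/(2*o))
G(-2)*(-251) = ((⅛)*(27 + 4*(-2))/(-2))*(-251) = ((⅛)*(-½)*(27 - 8))*(-251) = ((⅛)*(-½)*19)*(-251) = -19/16*(-251) = 4769/16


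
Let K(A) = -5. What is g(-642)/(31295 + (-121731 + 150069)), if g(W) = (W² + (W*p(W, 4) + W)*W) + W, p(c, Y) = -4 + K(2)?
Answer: -2885790/59633 ≈ -48.393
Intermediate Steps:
p(c, Y) = -9 (p(c, Y) = -4 - 5 = -9)
g(W) = W - 7*W² (g(W) = (W² + (W*(-9) + W)*W) + W = (W² + (-9*W + W)*W) + W = (W² + (-8*W)*W) + W = (W² - 8*W²) + W = -7*W² + W = W - 7*W²)
g(-642)/(31295 + (-121731 + 150069)) = (-642*(1 - 7*(-642)))/(31295 + (-121731 + 150069)) = (-642*(1 + 4494))/(31295 + 28338) = -642*4495/59633 = -2885790*1/59633 = -2885790/59633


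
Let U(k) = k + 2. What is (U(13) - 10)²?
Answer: 25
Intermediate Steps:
U(k) = 2 + k
(U(13) - 10)² = ((2 + 13) - 10)² = (15 - 10)² = 5² = 25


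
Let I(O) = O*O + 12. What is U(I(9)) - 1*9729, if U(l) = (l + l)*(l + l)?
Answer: 24867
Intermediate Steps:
I(O) = 12 + O² (I(O) = O² + 12 = 12 + O²)
U(l) = 4*l² (U(l) = (2*l)*(2*l) = 4*l²)
U(I(9)) - 1*9729 = 4*(12 + 9²)² - 1*9729 = 4*(12 + 81)² - 9729 = 4*93² - 9729 = 4*8649 - 9729 = 34596 - 9729 = 24867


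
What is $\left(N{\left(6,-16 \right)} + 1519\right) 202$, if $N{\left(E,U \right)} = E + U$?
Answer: $304818$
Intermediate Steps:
$\left(N{\left(6,-16 \right)} + 1519\right) 202 = \left(\left(6 - 16\right) + 1519\right) 202 = \left(-10 + 1519\right) 202 = 1509 \cdot 202 = 304818$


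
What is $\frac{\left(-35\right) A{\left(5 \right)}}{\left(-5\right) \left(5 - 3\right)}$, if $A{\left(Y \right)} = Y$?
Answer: $\frac{35}{2} \approx 17.5$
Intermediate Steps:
$\frac{\left(-35\right) A{\left(5 \right)}}{\left(-5\right) \left(5 - 3\right)} = \frac{\left(-35\right) 5}{\left(-5\right) \left(5 - 3\right)} = - \frac{175}{\left(-5\right) 2} = - \frac{175}{-10} = \left(-175\right) \left(- \frac{1}{10}\right) = \frac{35}{2}$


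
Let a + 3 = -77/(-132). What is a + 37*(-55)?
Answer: -24449/12 ≈ -2037.4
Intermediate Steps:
a = -29/12 (a = -3 - 77/(-132) = -3 - 77*(-1/132) = -3 + 7/12 = -29/12 ≈ -2.4167)
a + 37*(-55) = -29/12 + 37*(-55) = -29/12 - 2035 = -24449/12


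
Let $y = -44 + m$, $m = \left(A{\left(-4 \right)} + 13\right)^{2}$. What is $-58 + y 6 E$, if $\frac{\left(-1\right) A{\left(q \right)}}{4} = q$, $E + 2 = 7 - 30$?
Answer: $-119608$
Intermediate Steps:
$E = -25$ ($E = -2 + \left(7 - 30\right) = -2 - 23 = -25$)
$A{\left(q \right)} = - 4 q$
$m = 841$ ($m = \left(\left(-4\right) \left(-4\right) + 13\right)^{2} = \left(16 + 13\right)^{2} = 29^{2} = 841$)
$y = 797$ ($y = -44 + 841 = 797$)
$-58 + y 6 E = -58 + 797 \cdot 6 \left(-25\right) = -58 + 797 \left(-150\right) = -58 - 119550 = -119608$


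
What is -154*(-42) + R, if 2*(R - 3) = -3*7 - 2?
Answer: 12919/2 ≈ 6459.5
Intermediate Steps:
R = -17/2 (R = 3 + (-3*7 - 2)/2 = 3 + (-21 - 2)/2 = 3 + (½)*(-23) = 3 - 23/2 = -17/2 ≈ -8.5000)
-154*(-42) + R = -154*(-42) - 17/2 = 6468 - 17/2 = 12919/2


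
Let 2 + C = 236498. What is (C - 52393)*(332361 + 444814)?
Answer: 143080249025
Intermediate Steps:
C = 236496 (C = -2 + 236498 = 236496)
(C - 52393)*(332361 + 444814) = (236496 - 52393)*(332361 + 444814) = 184103*777175 = 143080249025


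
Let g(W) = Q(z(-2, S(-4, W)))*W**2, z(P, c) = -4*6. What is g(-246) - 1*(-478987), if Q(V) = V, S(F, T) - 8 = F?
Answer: -973397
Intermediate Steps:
S(F, T) = 8 + F
z(P, c) = -24
g(W) = -24*W**2
g(-246) - 1*(-478987) = -24*(-246)**2 - 1*(-478987) = -24*60516 + 478987 = -1452384 + 478987 = -973397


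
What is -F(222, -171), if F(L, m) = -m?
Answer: -171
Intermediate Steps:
-F(222, -171) = -(-1)*(-171) = -1*171 = -171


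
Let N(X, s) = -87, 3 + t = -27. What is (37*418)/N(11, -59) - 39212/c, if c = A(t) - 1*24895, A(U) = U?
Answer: -382078606/2168475 ≈ -176.20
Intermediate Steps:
t = -30 (t = -3 - 27 = -30)
c = -24925 (c = -30 - 1*24895 = -30 - 24895 = -24925)
(37*418)/N(11, -59) - 39212/c = (37*418)/(-87) - 39212/(-24925) = 15466*(-1/87) - 39212*(-1/24925) = -15466/87 + 39212/24925 = -382078606/2168475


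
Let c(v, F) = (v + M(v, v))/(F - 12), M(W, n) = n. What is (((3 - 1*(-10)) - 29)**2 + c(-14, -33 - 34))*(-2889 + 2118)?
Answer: -15614292/79 ≈ -1.9765e+5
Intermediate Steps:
c(v, F) = 2*v/(-12 + F) (c(v, F) = (v + v)/(F - 12) = (2*v)/(-12 + F) = 2*v/(-12 + F))
(((3 - 1*(-10)) - 29)**2 + c(-14, -33 - 34))*(-2889 + 2118) = (((3 - 1*(-10)) - 29)**2 + 2*(-14)/(-12 + (-33 - 34)))*(-2889 + 2118) = (((3 + 10) - 29)**2 + 2*(-14)/(-12 - 67))*(-771) = ((13 - 29)**2 + 2*(-14)/(-79))*(-771) = ((-16)**2 + 2*(-14)*(-1/79))*(-771) = (256 + 28/79)*(-771) = (20252/79)*(-771) = -15614292/79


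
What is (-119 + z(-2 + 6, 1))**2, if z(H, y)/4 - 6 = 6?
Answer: 5041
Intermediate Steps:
z(H, y) = 48 (z(H, y) = 24 + 4*6 = 24 + 24 = 48)
(-119 + z(-2 + 6, 1))**2 = (-119 + 48)**2 = (-71)**2 = 5041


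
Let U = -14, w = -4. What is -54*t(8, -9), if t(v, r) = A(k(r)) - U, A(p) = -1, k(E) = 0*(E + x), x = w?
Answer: -702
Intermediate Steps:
x = -4
k(E) = 0 (k(E) = 0*(E - 4) = 0*(-4 + E) = 0)
t(v, r) = 13 (t(v, r) = -1 - 1*(-14) = -1 + 14 = 13)
-54*t(8, -9) = -54*13 = -702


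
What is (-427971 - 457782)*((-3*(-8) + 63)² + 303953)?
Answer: -275931546066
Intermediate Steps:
(-427971 - 457782)*((-3*(-8) + 63)² + 303953) = -885753*((24 + 63)² + 303953) = -885753*(87² + 303953) = -885753*(7569 + 303953) = -885753*311522 = -275931546066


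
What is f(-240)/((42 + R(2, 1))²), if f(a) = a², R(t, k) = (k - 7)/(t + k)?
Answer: 36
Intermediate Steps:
R(t, k) = (-7 + k)/(k + t)
f(-240)/((42 + R(2, 1))²) = (-240)²/((42 + (-7 + 1)/(1 + 2))²) = 57600/((42 - 6/3)²) = 57600/((42 + (⅓)*(-6))²) = 57600/((42 - 2)²) = 57600/(40²) = 57600/1600 = 57600*(1/1600) = 36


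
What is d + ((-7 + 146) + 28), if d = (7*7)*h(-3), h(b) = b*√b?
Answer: 167 - 147*I*√3 ≈ 167.0 - 254.61*I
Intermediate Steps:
h(b) = b^(3/2)
d = -147*I*√3 (d = (7*7)*(-3)^(3/2) = 49*(-3*I*√3) = -147*I*√3 ≈ -254.61*I)
d + ((-7 + 146) + 28) = -147*I*√3 + ((-7 + 146) + 28) = -147*I*√3 + (139 + 28) = -147*I*√3 + 167 = 167 - 147*I*√3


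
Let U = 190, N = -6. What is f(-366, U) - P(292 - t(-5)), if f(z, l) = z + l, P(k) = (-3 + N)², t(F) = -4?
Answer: -257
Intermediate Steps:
P(k) = 81 (P(k) = (-3 - 6)² = (-9)² = 81)
f(z, l) = l + z
f(-366, U) - P(292 - t(-5)) = (190 - 366) - 1*81 = -176 - 81 = -257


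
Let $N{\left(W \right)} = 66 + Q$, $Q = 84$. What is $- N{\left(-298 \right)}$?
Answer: $-150$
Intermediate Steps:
$N{\left(W \right)} = 150$ ($N{\left(W \right)} = 66 + 84 = 150$)
$- N{\left(-298 \right)} = \left(-1\right) 150 = -150$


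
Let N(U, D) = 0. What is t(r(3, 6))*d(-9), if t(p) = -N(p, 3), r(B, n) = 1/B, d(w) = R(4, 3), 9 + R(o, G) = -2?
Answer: 0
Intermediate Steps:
R(o, G) = -11 (R(o, G) = -9 - 2 = -11)
d(w) = -11
t(p) = 0 (t(p) = -1*0 = 0)
t(r(3, 6))*d(-9) = 0*(-11) = 0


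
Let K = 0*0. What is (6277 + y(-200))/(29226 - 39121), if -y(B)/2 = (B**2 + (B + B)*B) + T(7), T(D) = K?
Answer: 233723/9895 ≈ 23.620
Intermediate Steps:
K = 0
T(D) = 0
y(B) = -6*B**2 (y(B) = -2*((B**2 + (B + B)*B) + 0) = -2*((B**2 + (2*B)*B) + 0) = -2*((B**2 + 2*B**2) + 0) = -2*(3*B**2 + 0) = -6*B**2)
(6277 + y(-200))/(29226 - 39121) = (6277 - 6*(-200)**2)/(29226 - 39121) = (6277 - 6*40000)/(-9895) = (6277 - 240000)*(-1/9895) = -233723*(-1/9895) = 233723/9895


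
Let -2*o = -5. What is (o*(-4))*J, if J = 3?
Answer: -30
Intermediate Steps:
o = 5/2 (o = -1/2*(-5) = 5/2 ≈ 2.5000)
(o*(-4))*J = ((5/2)*(-4))*3 = -10*3 = -30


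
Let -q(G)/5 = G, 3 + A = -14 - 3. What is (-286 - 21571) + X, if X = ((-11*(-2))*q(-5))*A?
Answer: -32857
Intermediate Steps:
A = -20 (A = -3 + (-14 - 3) = -3 - 17 = -20)
q(G) = -5*G
X = -11000 (X = ((-11*(-2))*(-5*(-5)))*(-20) = (22*25)*(-20) = 550*(-20) = -11000)
(-286 - 21571) + X = (-286 - 21571) - 11000 = -21857 - 11000 = -32857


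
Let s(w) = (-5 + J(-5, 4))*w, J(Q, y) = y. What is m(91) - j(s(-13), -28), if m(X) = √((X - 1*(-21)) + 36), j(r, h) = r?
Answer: -13 + 2*√37 ≈ -0.83447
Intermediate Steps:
s(w) = -w (s(w) = (-5 + 4)*w = -w)
m(X) = √(57 + X) (m(X) = √((X + 21) + 36) = √((21 + X) + 36) = √(57 + X))
m(91) - j(s(-13), -28) = √(57 + 91) - (-1)*(-13) = √148 - 1*13 = 2*√37 - 13 = -13 + 2*√37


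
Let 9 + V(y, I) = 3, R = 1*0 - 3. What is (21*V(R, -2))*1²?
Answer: -126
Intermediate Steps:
R = -3 (R = 0 - 3 = -3)
V(y, I) = -6 (V(y, I) = -9 + 3 = -6)
(21*V(R, -2))*1² = (21*(-6))*1² = -126*1 = -126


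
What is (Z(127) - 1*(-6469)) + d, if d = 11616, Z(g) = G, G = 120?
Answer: 18205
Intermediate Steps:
Z(g) = 120
(Z(127) - 1*(-6469)) + d = (120 - 1*(-6469)) + 11616 = (120 + 6469) + 11616 = 6589 + 11616 = 18205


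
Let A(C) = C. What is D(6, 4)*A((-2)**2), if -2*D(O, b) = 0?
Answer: 0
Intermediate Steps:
D(O, b) = 0 (D(O, b) = -1/2*0 = 0)
D(6, 4)*A((-2)**2) = 0*(-2)**2 = 0*4 = 0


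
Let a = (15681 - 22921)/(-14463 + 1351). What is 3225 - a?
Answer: 5284870/1639 ≈ 3224.4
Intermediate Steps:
a = 905/1639 (a = -7240/(-13112) = -7240*(-1/13112) = 905/1639 ≈ 0.55217)
3225 - a = 3225 - 1*905/1639 = 3225 - 905/1639 = 5284870/1639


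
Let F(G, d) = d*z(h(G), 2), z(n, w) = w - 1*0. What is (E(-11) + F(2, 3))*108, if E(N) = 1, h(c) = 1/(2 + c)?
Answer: 756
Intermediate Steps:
z(n, w) = w (z(n, w) = w + 0 = w)
F(G, d) = 2*d (F(G, d) = d*2 = 2*d)
(E(-11) + F(2, 3))*108 = (1 + 2*3)*108 = (1 + 6)*108 = 7*108 = 756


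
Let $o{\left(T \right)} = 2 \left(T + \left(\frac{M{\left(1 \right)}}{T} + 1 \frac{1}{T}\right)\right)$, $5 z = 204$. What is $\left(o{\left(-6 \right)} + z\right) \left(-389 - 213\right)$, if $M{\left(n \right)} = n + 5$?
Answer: $- \frac{238994}{15} \approx -15933.0$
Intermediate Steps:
$M{\left(n \right)} = 5 + n$
$z = \frac{204}{5}$ ($z = \frac{1}{5} \cdot 204 = \frac{204}{5} \approx 40.8$)
$o{\left(T \right)} = 2 T + \frac{14}{T}$ ($o{\left(T \right)} = 2 \left(T + \left(\frac{5 + 1}{T} + 1 \frac{1}{T}\right)\right) = 2 \left(T + \left(\frac{6}{T} + \frac{1}{T}\right)\right) = 2 \left(T + \frac{7}{T}\right) = 2 T + \frac{14}{T}$)
$\left(o{\left(-6 \right)} + z\right) \left(-389 - 213\right) = \left(\left(2 \left(-6\right) + \frac{14}{-6}\right) + \frac{204}{5}\right) \left(-389 - 213\right) = \left(\left(-12 + 14 \left(- \frac{1}{6}\right)\right) + \frac{204}{5}\right) \left(-602\right) = \left(\left(-12 - \frac{7}{3}\right) + \frac{204}{5}\right) \left(-602\right) = \left(- \frac{43}{3} + \frac{204}{5}\right) \left(-602\right) = \frac{397}{15} \left(-602\right) = - \frac{238994}{15}$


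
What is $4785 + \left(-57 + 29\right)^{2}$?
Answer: $5569$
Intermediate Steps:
$4785 + \left(-57 + 29\right)^{2} = 4785 + \left(-28\right)^{2} = 4785 + 784 = 5569$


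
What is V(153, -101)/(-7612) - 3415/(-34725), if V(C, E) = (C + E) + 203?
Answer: 3428021/52865340 ≈ 0.064844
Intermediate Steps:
V(C, E) = 203 + C + E
V(153, -101)/(-7612) - 3415/(-34725) = (203 + 153 - 101)/(-7612) - 3415/(-34725) = 255*(-1/7612) - 3415*(-1/34725) = -255/7612 + 683/6945 = 3428021/52865340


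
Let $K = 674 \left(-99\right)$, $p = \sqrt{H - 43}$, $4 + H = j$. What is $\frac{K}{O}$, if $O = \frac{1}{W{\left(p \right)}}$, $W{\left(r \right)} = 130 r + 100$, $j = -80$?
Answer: $-6672600 - 8674380 i \sqrt{127} \approx -6.6726 \cdot 10^{6} - 9.7755 \cdot 10^{7} i$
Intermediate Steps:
$H = -84$ ($H = -4 - 80 = -84$)
$p = i \sqrt{127}$ ($p = \sqrt{-84 - 43} = \sqrt{-127} = i \sqrt{127} \approx 11.269 i$)
$W{\left(r \right)} = 100 + 130 r$
$O = \frac{1}{100 + 130 i \sqrt{127}} \approx 4.6376 \cdot 10^{-5} - 0.00067942 i$
$K = -66726$
$\frac{K}{O} = - \frac{66726}{\frac{1}{21563} - \frac{13 i \sqrt{127}}{215630}}$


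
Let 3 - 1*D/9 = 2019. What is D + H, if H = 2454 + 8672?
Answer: -7018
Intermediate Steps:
D = -18144 (D = 27 - 9*2019 = 27 - 18171 = -18144)
H = 11126
D + H = -18144 + 11126 = -7018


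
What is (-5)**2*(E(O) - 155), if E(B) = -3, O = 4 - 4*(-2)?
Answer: -3950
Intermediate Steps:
O = 12 (O = 4 + 8 = 12)
(-5)**2*(E(O) - 155) = (-5)**2*(-3 - 155) = 25*(-158) = -3950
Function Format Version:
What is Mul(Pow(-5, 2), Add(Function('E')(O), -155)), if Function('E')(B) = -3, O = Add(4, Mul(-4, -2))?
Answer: -3950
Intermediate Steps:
O = 12 (O = Add(4, 8) = 12)
Mul(Pow(-5, 2), Add(Function('E')(O), -155)) = Mul(Pow(-5, 2), Add(-3, -155)) = Mul(25, -158) = -3950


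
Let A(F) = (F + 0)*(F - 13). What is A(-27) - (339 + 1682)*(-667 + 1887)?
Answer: -2464540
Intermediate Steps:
A(F) = F*(-13 + F)
A(-27) - (339 + 1682)*(-667 + 1887) = -27*(-13 - 27) - (339 + 1682)*(-667 + 1887) = -27*(-40) - 2021*1220 = 1080 - 1*2465620 = 1080 - 2465620 = -2464540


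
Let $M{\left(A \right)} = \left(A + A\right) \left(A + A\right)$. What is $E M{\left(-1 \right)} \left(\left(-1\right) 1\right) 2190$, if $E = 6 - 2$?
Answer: $-35040$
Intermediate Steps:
$M{\left(A \right)} = 4 A^{2}$ ($M{\left(A \right)} = 2 A 2 A = 4 A^{2}$)
$E = 4$
$E M{\left(-1 \right)} \left(\left(-1\right) 1\right) 2190 = 4 \cdot 4 \left(-1\right)^{2} \left(\left(-1\right) 1\right) 2190 = 4 \cdot 4 \cdot 1 \left(-1\right) 2190 = 4 \cdot 4 \left(-1\right) 2190 = 16 \left(-1\right) 2190 = \left(-16\right) 2190 = -35040$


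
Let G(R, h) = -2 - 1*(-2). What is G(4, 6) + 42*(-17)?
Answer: -714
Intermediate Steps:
G(R, h) = 0 (G(R, h) = -2 + 2 = 0)
G(4, 6) + 42*(-17) = 0 + 42*(-17) = 0 - 714 = -714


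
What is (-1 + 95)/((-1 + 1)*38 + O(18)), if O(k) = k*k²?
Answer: 47/2916 ≈ 0.016118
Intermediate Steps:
O(k) = k³
(-1 + 95)/((-1 + 1)*38 + O(18)) = (-1 + 95)/((-1 + 1)*38 + 18³) = 94/(0*38 + 5832) = 94/(0 + 5832) = 94/5832 = 94*(1/5832) = 47/2916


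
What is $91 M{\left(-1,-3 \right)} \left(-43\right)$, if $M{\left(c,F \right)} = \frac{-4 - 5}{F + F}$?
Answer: $- \frac{11739}{2} \approx -5869.5$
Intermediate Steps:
$M{\left(c,F \right)} = - \frac{9}{2 F}$
$91 M{\left(-1,-3 \right)} \left(-43\right) = 91 \left(- \frac{9}{2 \left(-3\right)}\right) \left(-43\right) = 91 \left(\left(- \frac{9}{2}\right) \left(- \frac{1}{3}\right)\right) \left(-43\right) = 91 \cdot \frac{3}{2} \left(-43\right) = \frac{273}{2} \left(-43\right) = - \frac{11739}{2}$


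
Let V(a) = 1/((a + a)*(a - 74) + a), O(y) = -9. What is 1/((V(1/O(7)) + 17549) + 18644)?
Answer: 1325/47955806 ≈ 2.7630e-5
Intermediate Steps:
V(a) = 1/(a + 2*a*(-74 + a)) (V(a) = 1/((2*a)*(-74 + a) + a) = 1/(2*a*(-74 + a) + a) = 1/(a + 2*a*(-74 + a)))
1/((V(1/O(7)) + 17549) + 18644) = 1/((1/((1/(-9))*(-147 + 2/(-9))) + 17549) + 18644) = 1/((1/((-⅑)*(-147 + 2*(-⅑))) + 17549) + 18644) = 1/((-9/(-147 - 2/9) + 17549) + 18644) = 1/((-9/(-1325/9) + 17549) + 18644) = 1/((-9*(-9/1325) + 17549) + 18644) = 1/((81/1325 + 17549) + 18644) = 1/(23252506/1325 + 18644) = 1/(47955806/1325) = 1325/47955806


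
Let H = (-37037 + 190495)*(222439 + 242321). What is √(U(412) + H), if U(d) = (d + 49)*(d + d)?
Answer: 2*√17830379986 ≈ 2.6706e+5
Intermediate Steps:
U(d) = 2*d*(49 + d) (U(d) = (49 + d)*(2*d) = 2*d*(49 + d))
H = 71321140080 (H = 153458*464760 = 71321140080)
√(U(412) + H) = √(2*412*(49 + 412) + 71321140080) = √(2*412*461 + 71321140080) = √(379864 + 71321140080) = √71321519944 = 2*√17830379986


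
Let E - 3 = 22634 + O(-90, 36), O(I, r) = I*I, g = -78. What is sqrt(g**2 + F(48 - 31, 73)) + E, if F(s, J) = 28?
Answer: 30737 + 4*sqrt(382) ≈ 30815.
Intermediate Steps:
O(I, r) = I**2
E = 30737 (E = 3 + (22634 + (-90)**2) = 3 + (22634 + 8100) = 3 + 30734 = 30737)
sqrt(g**2 + F(48 - 31, 73)) + E = sqrt((-78)**2 + 28) + 30737 = sqrt(6084 + 28) + 30737 = sqrt(6112) + 30737 = 4*sqrt(382) + 30737 = 30737 + 4*sqrt(382)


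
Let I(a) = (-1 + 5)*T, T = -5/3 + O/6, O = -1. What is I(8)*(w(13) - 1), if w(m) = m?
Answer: -88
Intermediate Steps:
T = -11/6 (T = -5/3 - 1/6 = -11/6 ≈ -1.8333)
I(a) = -22/3 (I(a) = (-1 + 5)*(-11/6) = 4*(-11/6) = -22/3)
I(8)*(w(13) - 1) = -22*(13 - 1)/3 = -22/3*12 = -88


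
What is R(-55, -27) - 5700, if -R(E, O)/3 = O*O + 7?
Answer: -7908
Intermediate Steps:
R(E, O) = -21 - 3*O² (R(E, O) = -3*(O*O + 7) = -3*(O² + 7) = -3*(7 + O²) = -21 - 3*O²)
R(-55, -27) - 5700 = (-21 - 3*(-27)²) - 5700 = (-21 - 3*729) - 5700 = (-21 - 2187) - 5700 = -2208 - 5700 = -7908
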